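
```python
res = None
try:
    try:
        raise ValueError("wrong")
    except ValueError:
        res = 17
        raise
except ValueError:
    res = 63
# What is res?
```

Step-by-step execution trace:
1. Inner try: `raise ValueError("wrong")` raises ValueError.
2. Inner `except ValueError` matches → res = 17.
3. bare `raise` re-raises the same ValueError.
4. Outer `except ValueError` matches → res = 63.
Result: 63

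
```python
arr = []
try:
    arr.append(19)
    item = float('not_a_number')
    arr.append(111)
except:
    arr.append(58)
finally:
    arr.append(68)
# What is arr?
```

Step-by-step execution trace:
1. try: `arr.append(19)` → arr = [19].
2. `item = float('not_a_number')` raises ValueError; `arr.append(111)` is not reached.
3. bare `except` matches → `arr.append(58)` → arr = [19, 58].
4. finally always runs: `arr.append(68)` → arr = [19, 58, 68].
Result: [19, 58, 68]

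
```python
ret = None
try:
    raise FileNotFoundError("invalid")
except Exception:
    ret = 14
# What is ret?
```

Step-by-step execution trace:
1. `raise FileNotFoundError(...)` raises FileNotFoundError.
2. `except Exception` matches (FileNotFoundError is a subclass of Exception) → ret = 14.
Result: 14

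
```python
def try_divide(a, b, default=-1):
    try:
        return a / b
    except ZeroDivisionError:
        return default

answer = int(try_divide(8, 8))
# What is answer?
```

Step-by-step execution trace:
1. `try_divide(8, 8)` enters try: `return 8 / 8` → returns 1.0. No exception raised.
2. `except ZeroDivisionError` is skipped.
3. `int(1.0)` → 1 → answer = 1.
Result: 1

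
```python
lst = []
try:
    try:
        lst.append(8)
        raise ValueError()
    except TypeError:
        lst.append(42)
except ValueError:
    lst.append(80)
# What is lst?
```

Step-by-step execution trace:
1. Inner try: `lst.append(8)` → lst = [8].
2. `raise ValueError()` raises ValueError.
3. Inner `except TypeError` does not match ValueError; exception propagates to outer try.
4. Outer `except ValueError` matches → `lst.append(80)` → lst = [8, 80].
Result: [8, 80]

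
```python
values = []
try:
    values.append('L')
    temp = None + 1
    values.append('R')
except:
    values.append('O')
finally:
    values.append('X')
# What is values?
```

Step-by-step execution trace:
1. try: `values.append('L')` → values = ['L'].
2. `temp = None + 1` raises TypeError; `values.append('R')` is not reached.
3. bare `except` matches → `values.append('O')` → values = ['L', 'O'].
4. finally always runs: `values.append('X')` → values = ['L', 'O', 'X'].
Result: ['L', 'O', 'X']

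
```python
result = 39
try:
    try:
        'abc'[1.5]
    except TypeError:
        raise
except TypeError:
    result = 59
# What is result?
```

Step-by-step execution trace:
1. Inner try: `'abc'[1.5]` raises TypeError.
2. Inner `except TypeError` matches; bare `raise` re-raises the same TypeError.
3. Outer `except TypeError` matches → result = 59.
Result: 59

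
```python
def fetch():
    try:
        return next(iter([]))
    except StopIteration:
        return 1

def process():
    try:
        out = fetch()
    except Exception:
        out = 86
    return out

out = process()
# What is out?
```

Step-by-step execution trace:
1. `process()` calls `fetch()`.
2. In fetch: `next(iter([]))` raises StopIteration; `except StopIteration` catches it → returns 1.
3. In process: `out = fetch()` → out = 1. No exception reaches process.
4. `except Exception` is skipped; process returns 1.
5. out = 1.
Result: 1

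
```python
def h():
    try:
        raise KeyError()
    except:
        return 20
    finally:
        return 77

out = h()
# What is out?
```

Step-by-step execution trace:
1. `h()` enters try: `raise KeyError()` raises KeyError.
2. bare `except` matches → `return 20` sets pending return value 20.
3. Before returning, `finally: return 77` runs and overrides the pending return.
4. h() returns 77 → out = 77.
Result: 77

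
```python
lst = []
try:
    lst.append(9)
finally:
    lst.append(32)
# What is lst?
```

Step-by-step execution trace:
1. try: `lst.append(9)` → lst = [9].
2. The try body completes without raising.
3. finally always runs: `lst.append(32)` → lst = [9, 32].
Result: [9, 32]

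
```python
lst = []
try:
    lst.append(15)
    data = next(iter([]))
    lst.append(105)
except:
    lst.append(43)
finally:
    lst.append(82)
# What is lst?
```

Step-by-step execution trace:
1. try: `lst.append(15)` → lst = [15].
2. `data = next(iter([]))` raises StopIteration; `lst.append(105)` is not reached.
3. bare `except` matches → `lst.append(43)` → lst = [15, 43].
4. finally always runs: `lst.append(82)` → lst = [15, 43, 82].
Result: [15, 43, 82]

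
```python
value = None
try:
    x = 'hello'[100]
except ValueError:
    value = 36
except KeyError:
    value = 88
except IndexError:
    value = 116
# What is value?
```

Step-by-step execution trace:
1. `x = 'hello'[100]` raises IndexError.
2. `except ValueError` does not match IndexError; skipped.
3. `except KeyError` does not match IndexError; skipped.
4. `except IndexError` matches → value = 116.
Result: 116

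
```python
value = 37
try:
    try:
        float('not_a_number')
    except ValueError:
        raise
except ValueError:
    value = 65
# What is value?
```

Step-by-step execution trace:
1. Inner try: `float('not_a_number')` raises ValueError.
2. Inner `except ValueError` matches; bare `raise` re-raises the same ValueError.
3. Outer `except ValueError` matches → value = 65.
Result: 65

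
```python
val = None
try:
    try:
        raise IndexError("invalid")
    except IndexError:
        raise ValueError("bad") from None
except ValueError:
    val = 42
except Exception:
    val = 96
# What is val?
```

Step-by-step execution trace:
1. Inner try raises IndexError; inner `except IndexError` catches it.
2. `raise ValueError(...) from None` raises ValueError (from None suppresses __context__, but the active exception is still ValueError).
3. Outer `except ValueError` matches → val = 42.
4. `except Exception` is not reached.
Result: 42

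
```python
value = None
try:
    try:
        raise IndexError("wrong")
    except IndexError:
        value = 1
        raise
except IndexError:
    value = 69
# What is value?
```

Step-by-step execution trace:
1. Inner try: `raise IndexError("wrong")` raises IndexError.
2. Inner `except IndexError` matches → value = 1.
3. bare `raise` re-raises the same IndexError.
4. Outer `except IndexError` matches → value = 69.
Result: 69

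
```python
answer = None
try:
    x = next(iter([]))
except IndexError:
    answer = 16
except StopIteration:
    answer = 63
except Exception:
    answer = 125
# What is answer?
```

Step-by-step execution trace:
1. `x = next(iter([]))` raises StopIteration.
2. `except IndexError` does not match StopIteration; skipped.
3. `except StopIteration` matches → answer = 63.
4. Remaining except clauses are skipped.
Result: 63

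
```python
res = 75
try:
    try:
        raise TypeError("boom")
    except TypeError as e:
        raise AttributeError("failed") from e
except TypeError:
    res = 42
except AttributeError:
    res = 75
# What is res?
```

Step-by-step execution trace:
1. Inner try raises TypeError; inner `except TypeError as e` catches it.
2. `raise AttributeError(...) from e` raises AttributeError (TypeError is attached as __cause__, but only AttributeError is active).
3. Outer `except TypeError` does not match AttributeError; skipped.
4. Outer `except AttributeError` matches → res = 75.
Result: 75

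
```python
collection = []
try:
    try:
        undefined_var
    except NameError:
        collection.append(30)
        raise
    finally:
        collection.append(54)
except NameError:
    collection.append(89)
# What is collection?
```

Step-by-step execution trace:
1. Inner try: `undefined_var` raises NameError.
2. Inner `except NameError` matches → `collection.append(30)` → collection = [30].
3. bare `raise` re-raises NameError.
4. Inner `finally` runs during unwinding: `collection.append(54)` → collection = [30, 54].
5. Outer `except NameError` matches → `collection.append(89)` → collection = [30, 54, 89].
Result: [30, 54, 89]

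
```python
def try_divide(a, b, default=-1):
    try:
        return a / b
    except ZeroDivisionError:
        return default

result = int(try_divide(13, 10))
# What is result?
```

Step-by-step execution trace:
1. `try_divide(13, 10)` enters try: `return 13 / 10` → returns 1.3. No exception raised.
2. `except ZeroDivisionError` is skipped.
3. `int(1.3)` → 1 → result = 1.
Result: 1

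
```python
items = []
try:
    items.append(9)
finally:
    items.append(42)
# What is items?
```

Step-by-step execution trace:
1. try: `items.append(9)` → items = [9].
2. The try body completes without raising.
3. finally always runs: `items.append(42)` → items = [9, 42].
Result: [9, 42]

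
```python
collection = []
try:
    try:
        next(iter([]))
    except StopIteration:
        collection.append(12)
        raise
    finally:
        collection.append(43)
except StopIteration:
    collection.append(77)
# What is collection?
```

Step-by-step execution trace:
1. Inner try: `next(iter([]))` raises StopIteration.
2. Inner `except StopIteration` matches → `collection.append(12)` → collection = [12].
3. bare `raise` re-raises StopIteration.
4. Inner `finally` runs during unwinding: `collection.append(43)` → collection = [12, 43].
5. Outer `except StopIteration` matches → `collection.append(77)` → collection = [12, 43, 77].
Result: [12, 43, 77]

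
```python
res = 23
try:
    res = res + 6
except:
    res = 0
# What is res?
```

Step-by-step execution trace:
1. res starts at 23.
2. try: `res = res + 6` → res = 29. No exception raised.
3. `except` is skipped.
Result: 29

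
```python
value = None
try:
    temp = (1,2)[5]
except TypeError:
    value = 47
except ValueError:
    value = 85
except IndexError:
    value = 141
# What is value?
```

Step-by-step execution trace:
1. `temp = (1,2)[5]` raises IndexError.
2. `except TypeError` does not match IndexError; skipped.
3. `except ValueError` does not match IndexError; skipped.
4. `except IndexError` matches → value = 141.
Result: 141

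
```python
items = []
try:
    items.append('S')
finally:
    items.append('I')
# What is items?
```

Step-by-step execution trace:
1. try: `items.append('S')` → items = ['S'].
2. The try body completes without raising.
3. finally always runs: `items.append('I')` → items = ['S', 'I'].
Result: ['S', 'I']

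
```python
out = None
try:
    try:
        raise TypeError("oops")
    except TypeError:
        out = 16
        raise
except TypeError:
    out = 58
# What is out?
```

Step-by-step execution trace:
1. Inner try: `raise TypeError("oops")` raises TypeError.
2. Inner `except TypeError` matches → out = 16.
3. bare `raise` re-raises the same TypeError.
4. Outer `except TypeError` matches → out = 58.
Result: 58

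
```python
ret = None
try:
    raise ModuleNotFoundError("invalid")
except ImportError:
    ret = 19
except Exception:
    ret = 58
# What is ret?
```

Step-by-step execution trace:
1. `raise ModuleNotFoundError(...)` raises ModuleNotFoundError.
2. `except ImportError` matches (ModuleNotFoundError is a subclass of ImportError) → ret = 19.
3. `except Exception` is not reached.
Result: 19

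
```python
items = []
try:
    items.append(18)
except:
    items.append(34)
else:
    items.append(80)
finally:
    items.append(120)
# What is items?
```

Step-by-step execution trace:
1. try: `items.append(18)` → items = [18]. No exception raised.
2. `except` is skipped.
3. `else` runs: `items.append(80)` → items = [18, 80].
4. `finally` always runs: `items.append(120)` → items = [18, 80, 120].
Result: [18, 80, 120]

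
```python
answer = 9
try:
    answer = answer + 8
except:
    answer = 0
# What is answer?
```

Step-by-step execution trace:
1. answer starts at 9.
2. try: `answer = answer + 8` → answer = 17. No exception raised.
3. `except` is skipped.
Result: 17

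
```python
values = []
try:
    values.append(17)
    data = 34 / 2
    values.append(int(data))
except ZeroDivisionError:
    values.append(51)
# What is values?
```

Step-by-step execution trace:
1. try: `values.append(17)` → values = [17].
2. `data = 34 / 2` → data = 17.0. No exception raised.
3. `values.append(int(data))` → values = [17, 17].
4. `except ZeroDivisionError` is skipped (no exception was raised).
Result: [17, 17]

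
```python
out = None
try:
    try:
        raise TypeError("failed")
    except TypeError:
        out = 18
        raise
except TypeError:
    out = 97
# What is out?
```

Step-by-step execution trace:
1. Inner try: `raise TypeError("failed")` raises TypeError.
2. Inner `except TypeError` matches → out = 18.
3. bare `raise` re-raises the same TypeError.
4. Outer `except TypeError` matches → out = 97.
Result: 97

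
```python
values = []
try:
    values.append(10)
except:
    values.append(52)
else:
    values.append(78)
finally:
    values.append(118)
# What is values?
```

Step-by-step execution trace:
1. try: `values.append(10)` → values = [10]. No exception raised.
2. `except` is skipped.
3. `else` runs: `values.append(78)` → values = [10, 78].
4. `finally` always runs: `values.append(118)` → values = [10, 78, 118].
Result: [10, 78, 118]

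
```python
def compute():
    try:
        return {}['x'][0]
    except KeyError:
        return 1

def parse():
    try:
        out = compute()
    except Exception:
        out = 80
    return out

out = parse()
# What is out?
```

Step-by-step execution trace:
1. `parse()` calls `compute()`.
2. In compute: `{}['x'][0]` raises KeyError; `except KeyError` catches it → returns 1.
3. In parse: `out = compute()` → out = 1. No exception reaches parse.
4. `except Exception` is skipped; parse returns 1.
5. out = 1.
Result: 1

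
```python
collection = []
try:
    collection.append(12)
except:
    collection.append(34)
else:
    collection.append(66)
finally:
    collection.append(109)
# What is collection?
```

Step-by-step execution trace:
1. try: `collection.append(12)` → collection = [12]. No exception raised.
2. `except` is skipped.
3. `else` runs: `collection.append(66)` → collection = [12, 66].
4. `finally` always runs: `collection.append(109)` → collection = [12, 66, 109].
Result: [12, 66, 109]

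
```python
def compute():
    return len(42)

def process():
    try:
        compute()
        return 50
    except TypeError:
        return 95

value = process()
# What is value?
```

Step-by-step execution trace:
1. `process()` calls `compute()`.
2. `compute()` evaluates `len(42)`, which raises TypeError; it propagates to the caller.
3. `return 50` is not reached.
4. `except TypeError` in process matches → returns 95.
5. value = 95.
Result: 95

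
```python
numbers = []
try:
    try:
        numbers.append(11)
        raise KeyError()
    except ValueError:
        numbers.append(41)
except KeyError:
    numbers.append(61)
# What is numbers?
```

Step-by-step execution trace:
1. Inner try: `numbers.append(11)` → numbers = [11].
2. `raise KeyError()` raises KeyError.
3. Inner `except ValueError` does not match KeyError; exception propagates to outer try.
4. Outer `except KeyError` matches → `numbers.append(61)` → numbers = [11, 61].
Result: [11, 61]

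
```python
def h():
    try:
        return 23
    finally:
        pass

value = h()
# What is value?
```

Step-by-step execution trace:
1. `h()` enters try: `return 23` sets pending return value 23.
2. Before returning, `finally: pass` runs (no effect).
3. h() returns 23 → value = 23.
Result: 23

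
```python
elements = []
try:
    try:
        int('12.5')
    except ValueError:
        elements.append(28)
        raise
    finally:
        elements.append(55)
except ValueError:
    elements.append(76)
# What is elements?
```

Step-by-step execution trace:
1. Inner try: `int('12.5')` raises ValueError.
2. Inner `except ValueError` matches → `elements.append(28)` → elements = [28].
3. bare `raise` re-raises ValueError.
4. Inner `finally` runs during unwinding: `elements.append(55)` → elements = [28, 55].
5. Outer `except ValueError` matches → `elements.append(76)` → elements = [28, 55, 76].
Result: [28, 55, 76]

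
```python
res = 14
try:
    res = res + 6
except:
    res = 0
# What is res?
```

Step-by-step execution trace:
1. res starts at 14.
2. try: `res = res + 6` → res = 20. No exception raised.
3. `except` is skipped.
Result: 20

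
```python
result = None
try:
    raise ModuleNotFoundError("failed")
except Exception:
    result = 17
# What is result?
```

Step-by-step execution trace:
1. `raise ModuleNotFoundError(...)` raises ModuleNotFoundError.
2. `except Exception` matches (ModuleNotFoundError is a subclass of Exception) → result = 17.
Result: 17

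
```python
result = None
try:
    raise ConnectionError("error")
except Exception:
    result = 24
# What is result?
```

Step-by-step execution trace:
1. `raise ConnectionError(...)` raises ConnectionError.
2. `except Exception` matches (ConnectionError is a subclass of Exception) → result = 24.
Result: 24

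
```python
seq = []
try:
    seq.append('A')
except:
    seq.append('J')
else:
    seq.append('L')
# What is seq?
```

Step-by-step execution trace:
1. try: `seq.append('A')` → seq = ['A']. No exception raised.
2. `except` is skipped.
3. `else` runs (try completed without exception): `seq.append('L')` → seq = ['A', 'L'].
Result: ['A', 'L']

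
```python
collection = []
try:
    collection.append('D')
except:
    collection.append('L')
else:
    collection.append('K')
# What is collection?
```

Step-by-step execution trace:
1. try: `collection.append('D')` → collection = ['D']. No exception raised.
2. `except` is skipped.
3. `else` runs (try completed without exception): `collection.append('K')` → collection = ['D', 'K'].
Result: ['D', 'K']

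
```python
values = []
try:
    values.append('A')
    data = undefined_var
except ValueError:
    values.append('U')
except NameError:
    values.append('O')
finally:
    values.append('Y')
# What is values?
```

Step-by-step execution trace:
1. try: `values.append('A')` → values = ['A'].
2. `data = undefined_var` raises NameError.
3. `except ValueError` does not match NameError; skipped.
4. `except NameError` matches → `values.append('O')` → values = ['A', 'O'].
5. finally always runs: `values.append('Y')` → values = ['A', 'O', 'Y'].
Result: ['A', 'O', 'Y']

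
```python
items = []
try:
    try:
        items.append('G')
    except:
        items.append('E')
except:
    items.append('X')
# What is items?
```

Step-by-step execution trace:
1. Inner try: `items.append('G')` → items = ['G']. No exception raised.
2. Inner `except` is skipped.
3. Inner try completes normally; outer `except` is skipped.
Result: ['G']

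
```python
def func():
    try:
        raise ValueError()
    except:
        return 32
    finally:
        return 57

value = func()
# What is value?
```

Step-by-step execution trace:
1. `func()` enters try: `raise ValueError()` raises ValueError.
2. bare `except` matches → `return 32` sets pending return value 32.
3. Before returning, `finally: return 57` runs and overrides the pending return.
4. func() returns 57 → value = 57.
Result: 57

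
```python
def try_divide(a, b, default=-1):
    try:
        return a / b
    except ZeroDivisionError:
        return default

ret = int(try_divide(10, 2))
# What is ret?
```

Step-by-step execution trace:
1. `try_divide(10, 2)` enters try: `return 10 / 2` → returns 5.0. No exception raised.
2. `except ZeroDivisionError` is skipped.
3. `int(5.0)` → 5 → ret = 5.
Result: 5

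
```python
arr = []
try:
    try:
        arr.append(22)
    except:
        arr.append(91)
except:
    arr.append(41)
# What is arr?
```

Step-by-step execution trace:
1. Inner try: `arr.append(22)` → arr = [22]. No exception raised.
2. Inner `except` is skipped.
3. Inner try completes normally; outer `except` is skipped.
Result: [22]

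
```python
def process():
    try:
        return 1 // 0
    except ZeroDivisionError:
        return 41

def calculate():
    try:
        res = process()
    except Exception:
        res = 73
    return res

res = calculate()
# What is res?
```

Step-by-step execution trace:
1. `calculate()` calls `process()`.
2. In process: `1 // 0` raises ZeroDivisionError; `except ZeroDivisionError` catches it → returns 41.
3. In calculate: `res = process()` → res = 41. No exception reaches calculate.
4. `except Exception` is skipped; calculate returns 41.
5. res = 41.
Result: 41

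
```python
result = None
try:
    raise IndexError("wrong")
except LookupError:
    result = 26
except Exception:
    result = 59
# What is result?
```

Step-by-step execution trace:
1. `raise IndexError(...)` raises IndexError.
2. `except LookupError` matches (IndexError is a subclass of LookupError) → result = 26.
3. `except Exception` is not reached.
Result: 26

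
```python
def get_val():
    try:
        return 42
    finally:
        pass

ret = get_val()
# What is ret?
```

Step-by-step execution trace:
1. `get_val()` enters try: `return 42` sets pending return value 42.
2. Before returning, `finally: pass` runs (no effect).
3. get_val() returns 42 → ret = 42.
Result: 42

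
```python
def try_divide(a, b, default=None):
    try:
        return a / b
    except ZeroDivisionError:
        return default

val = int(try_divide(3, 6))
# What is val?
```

Step-by-step execution trace:
1. `try_divide(3, 6)` enters try: `return 3 / 6` → returns 0.5. No exception raised.
2. `except ZeroDivisionError` is skipped.
3. `int(0.5)` → 0 → val = 0.
Result: 0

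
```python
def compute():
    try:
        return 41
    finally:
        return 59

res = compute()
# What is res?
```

Step-by-step execution trace:
1. `compute()` enters try: `return 41` sets pending return value 41.
2. Before returning, `finally: return 59` runs and overrides the pending return.
3. compute() returns 59 → res = 59.
Result: 59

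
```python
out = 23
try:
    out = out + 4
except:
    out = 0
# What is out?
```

Step-by-step execution trace:
1. out starts at 23.
2. try: `out = out + 4` → out = 27. No exception raised.
3. `except` is skipped.
Result: 27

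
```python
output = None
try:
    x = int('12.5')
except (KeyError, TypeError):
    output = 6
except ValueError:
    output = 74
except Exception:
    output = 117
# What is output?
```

Step-by-step execution trace:
1. `x = int('12.5')` raises ValueError.
2. `except (KeyError, TypeError)` does not match ValueError; skipped.
3. `except ValueError` matches (exact type match) → output = 74.
4. `except Exception` is not reached.
Result: 74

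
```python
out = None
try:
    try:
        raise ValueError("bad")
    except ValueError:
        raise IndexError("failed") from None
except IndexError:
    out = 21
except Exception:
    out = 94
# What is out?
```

Step-by-step execution trace:
1. Inner try raises ValueError; inner `except ValueError` catches it.
2. `raise IndexError(...) from None` raises IndexError (from None suppresses __context__, but the active exception is still IndexError).
3. Outer `except IndexError` matches → out = 21.
4. `except Exception` is not reached.
Result: 21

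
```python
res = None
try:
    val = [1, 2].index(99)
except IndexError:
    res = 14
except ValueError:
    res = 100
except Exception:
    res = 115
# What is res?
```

Step-by-step execution trace:
1. `val = [1, 2].index(99)` raises ValueError.
2. `except IndexError` does not match ValueError; skipped.
3. `except ValueError` matches → res = 100.
4. Remaining except clauses are skipped.
Result: 100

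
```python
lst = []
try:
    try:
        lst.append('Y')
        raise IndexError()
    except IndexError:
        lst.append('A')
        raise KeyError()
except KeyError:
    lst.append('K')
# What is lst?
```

Step-by-step execution trace:
1. Inner try: `lst.append('Y')` → lst = ['Y'].
2. `raise IndexError()` raises IndexError.
3. Inner `except IndexError` matches → `lst.append('A')` → lst = ['Y', 'A'].
4. `raise KeyError()` raises KeyError; propagates to outer try.
5. Outer `except KeyError` matches → `lst.append('K')` → lst = ['Y', 'A', 'K'].
Result: ['Y', 'A', 'K']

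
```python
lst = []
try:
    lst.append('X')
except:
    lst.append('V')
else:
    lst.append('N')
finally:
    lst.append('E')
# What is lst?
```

Step-by-step execution trace:
1. try: `lst.append('X')` → lst = ['X']. No exception raised.
2. `except` is skipped.
3. `else` runs: `lst.append('N')` → lst = ['X', 'N'].
4. `finally` always runs: `lst.append('E')` → lst = ['X', 'N', 'E'].
Result: ['X', 'N', 'E']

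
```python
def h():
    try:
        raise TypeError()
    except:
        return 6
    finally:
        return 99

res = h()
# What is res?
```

Step-by-step execution trace:
1. `h()` enters try: `raise TypeError()` raises TypeError.
2. bare `except` matches → `return 6` sets pending return value 6.
3. Before returning, `finally: return 99` runs and overrides the pending return.
4. h() returns 99 → res = 99.
Result: 99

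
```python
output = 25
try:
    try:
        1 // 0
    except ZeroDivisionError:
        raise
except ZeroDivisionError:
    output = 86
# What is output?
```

Step-by-step execution trace:
1. Inner try: `1 // 0` raises ZeroDivisionError.
2. Inner `except ZeroDivisionError` matches; bare `raise` re-raises the same ZeroDivisionError.
3. Outer `except ZeroDivisionError` matches → output = 86.
Result: 86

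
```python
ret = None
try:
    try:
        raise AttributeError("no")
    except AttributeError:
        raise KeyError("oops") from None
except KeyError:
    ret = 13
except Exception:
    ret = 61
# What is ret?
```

Step-by-step execution trace:
1. Inner try raises AttributeError; inner `except AttributeError` catches it.
2. `raise KeyError(...) from None` raises KeyError (from None suppresses __context__, but the active exception is still KeyError).
3. Outer `except KeyError` matches → ret = 13.
4. `except Exception` is not reached.
Result: 13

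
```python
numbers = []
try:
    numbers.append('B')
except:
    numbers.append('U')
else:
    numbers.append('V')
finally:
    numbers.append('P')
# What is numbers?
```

Step-by-step execution trace:
1. try: `numbers.append('B')` → numbers = ['B']. No exception raised.
2. `except` is skipped.
3. `else` runs: `numbers.append('V')` → numbers = ['B', 'V'].
4. `finally` always runs: `numbers.append('P')` → numbers = ['B', 'V', 'P'].
Result: ['B', 'V', 'P']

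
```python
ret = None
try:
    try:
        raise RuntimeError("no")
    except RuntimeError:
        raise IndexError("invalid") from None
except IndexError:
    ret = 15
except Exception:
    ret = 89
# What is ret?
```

Step-by-step execution trace:
1. Inner try raises RuntimeError; inner `except RuntimeError` catches it.
2. `raise IndexError(...) from None` raises IndexError (from None suppresses __context__, but the active exception is still IndexError).
3. Outer `except IndexError` matches → ret = 15.
4. `except Exception` is not reached.
Result: 15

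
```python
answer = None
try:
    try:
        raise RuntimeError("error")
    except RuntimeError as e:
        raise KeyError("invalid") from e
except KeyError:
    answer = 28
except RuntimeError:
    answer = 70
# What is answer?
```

Step-by-step execution trace:
1. Inner try raises RuntimeError; inner `except RuntimeError as e` catches it.
2. `raise KeyError(...) from e` raises KeyError (RuntimeError is attached as __cause__, but only KeyError is active).
3. Outer `except KeyError` matches → answer = 28.
4. `except RuntimeError` is not reached.
Result: 28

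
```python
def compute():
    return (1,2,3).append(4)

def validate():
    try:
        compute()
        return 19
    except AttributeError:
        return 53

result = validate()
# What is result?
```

Step-by-step execution trace:
1. `validate()` calls `compute()`.
2. `compute()` evaluates `(1,2,3).append(4)`, which raises AttributeError; it propagates to the caller.
3. `return 19` is not reached.
4. `except AttributeError` in validate matches → returns 53.
5. result = 53.
Result: 53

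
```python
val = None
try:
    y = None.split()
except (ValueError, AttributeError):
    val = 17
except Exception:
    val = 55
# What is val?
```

Step-by-step execution trace:
1. `y = None.split()` raises AttributeError.
2. `except (ValueError, AttributeError)` matches (AttributeError is in the tuple) → val = 17.
3. `except Exception` is not reached.
Result: 17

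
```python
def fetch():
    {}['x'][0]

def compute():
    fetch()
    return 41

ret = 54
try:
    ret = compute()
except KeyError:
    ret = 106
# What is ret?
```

Step-by-step execution trace:
1. ret starts at 54.
2. try: `compute()` calls `fetch()`.
3. `fetch()` evaluates `{}['x'][0]`, which raises KeyError; it propagates through compute (uncaught).
4. `return 41` in compute is not reached; the assignment to ret does not complete.
5. `except KeyError` matches → ret = 106.
Result: 106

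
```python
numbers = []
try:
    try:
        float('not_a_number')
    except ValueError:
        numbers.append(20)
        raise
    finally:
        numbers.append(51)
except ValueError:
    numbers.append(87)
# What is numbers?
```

Step-by-step execution trace:
1. Inner try: `float('not_a_number')` raises ValueError.
2. Inner `except ValueError` matches → `numbers.append(20)` → numbers = [20].
3. bare `raise` re-raises ValueError.
4. Inner `finally` runs during unwinding: `numbers.append(51)` → numbers = [20, 51].
5. Outer `except ValueError` matches → `numbers.append(87)` → numbers = [20, 51, 87].
Result: [20, 51, 87]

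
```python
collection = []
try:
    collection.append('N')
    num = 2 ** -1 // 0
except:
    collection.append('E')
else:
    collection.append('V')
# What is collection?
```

Step-by-step execution trace:
1. try: `collection.append('N')` → collection = ['N'].
2. `num = 2 ** -1 // 0` raises ZeroDivisionError.
3. bare `except` matches → `collection.append('E')` → collection = ['N', 'E'].
4. `else` is skipped (an exception was raised).
Result: ['N', 'E']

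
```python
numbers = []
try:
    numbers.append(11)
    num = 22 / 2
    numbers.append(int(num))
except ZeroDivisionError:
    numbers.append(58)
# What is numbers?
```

Step-by-step execution trace:
1. try: `numbers.append(11)` → numbers = [11].
2. `num = 22 / 2` → num = 11.0. No exception raised.
3. `numbers.append(int(num))` → numbers = [11, 11].
4. `except ZeroDivisionError` is skipped (no exception was raised).
Result: [11, 11]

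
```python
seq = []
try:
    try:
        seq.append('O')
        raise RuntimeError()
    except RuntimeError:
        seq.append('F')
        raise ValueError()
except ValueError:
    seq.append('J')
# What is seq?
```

Step-by-step execution trace:
1. Inner try: `seq.append('O')` → seq = ['O'].
2. `raise RuntimeError()` raises RuntimeError.
3. Inner `except RuntimeError` matches → `seq.append('F')` → seq = ['O', 'F'].
4. `raise ValueError()` raises ValueError; propagates to outer try.
5. Outer `except ValueError` matches → `seq.append('J')` → seq = ['O', 'F', 'J'].
Result: ['O', 'F', 'J']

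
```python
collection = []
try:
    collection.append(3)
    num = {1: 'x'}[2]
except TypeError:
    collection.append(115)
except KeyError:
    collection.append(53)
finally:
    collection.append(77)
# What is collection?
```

Step-by-step execution trace:
1. try: `collection.append(3)` → collection = [3].
2. `num = {1: 'x'}[2]` raises KeyError.
3. `except TypeError` does not match KeyError; skipped.
4. `except KeyError` matches → `collection.append(53)` → collection = [3, 53].
5. finally always runs: `collection.append(77)` → collection = [3, 53, 77].
Result: [3, 53, 77]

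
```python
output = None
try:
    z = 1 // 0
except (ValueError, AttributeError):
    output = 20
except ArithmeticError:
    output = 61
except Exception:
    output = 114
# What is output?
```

Step-by-step execution trace:
1. `z = 1 // 0` raises ZeroDivisionError.
2. `except (ValueError, AttributeError)` does not match ZeroDivisionError; skipped.
3. `except ArithmeticError` matches (ZeroDivisionError is a subclass of ArithmeticError) → output = 61.
4. `except Exception` is not reached.
Result: 61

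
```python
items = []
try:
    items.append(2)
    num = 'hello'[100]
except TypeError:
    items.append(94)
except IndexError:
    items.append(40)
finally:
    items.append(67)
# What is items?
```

Step-by-step execution trace:
1. try: `items.append(2)` → items = [2].
2. `num = 'hello'[100]` raises IndexError.
3. `except TypeError` does not match IndexError; skipped.
4. `except IndexError` matches → `items.append(40)` → items = [2, 40].
5. finally always runs: `items.append(67)` → items = [2, 40, 67].
Result: [2, 40, 67]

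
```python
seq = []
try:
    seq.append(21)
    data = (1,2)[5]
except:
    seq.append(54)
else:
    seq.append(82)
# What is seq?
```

Step-by-step execution trace:
1. try: `seq.append(21)` → seq = [21].
2. `data = (1,2)[5]` raises IndexError.
3. bare `except` matches → `seq.append(54)` → seq = [21, 54].
4. `else` is skipped (an exception was raised).
Result: [21, 54]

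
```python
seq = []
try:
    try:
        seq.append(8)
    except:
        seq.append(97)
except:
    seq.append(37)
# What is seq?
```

Step-by-step execution trace:
1. Inner try: `seq.append(8)` → seq = [8]. No exception raised.
2. Inner `except` is skipped.
3. Inner try completes normally; outer `except` is skipped.
Result: [8]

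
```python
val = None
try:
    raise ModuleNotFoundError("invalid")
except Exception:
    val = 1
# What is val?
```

Step-by-step execution trace:
1. `raise ModuleNotFoundError(...)` raises ModuleNotFoundError.
2. `except Exception` matches (ModuleNotFoundError is a subclass of Exception) → val = 1.
Result: 1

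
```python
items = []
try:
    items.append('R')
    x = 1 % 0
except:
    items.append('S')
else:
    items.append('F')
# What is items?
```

Step-by-step execution trace:
1. try: `items.append('R')` → items = ['R'].
2. `x = 1 % 0` raises ZeroDivisionError.
3. bare `except` matches → `items.append('S')` → items = ['R', 'S'].
4. `else` is skipped (an exception was raised).
Result: ['R', 'S']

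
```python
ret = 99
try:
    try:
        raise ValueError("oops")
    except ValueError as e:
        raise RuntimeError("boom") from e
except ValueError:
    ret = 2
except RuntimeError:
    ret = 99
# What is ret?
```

Step-by-step execution trace:
1. Inner try raises ValueError; inner `except ValueError as e` catches it.
2. `raise RuntimeError(...) from e` raises RuntimeError (ValueError is attached as __cause__, but only RuntimeError is active).
3. Outer `except ValueError` does not match RuntimeError; skipped.
4. Outer `except RuntimeError` matches → ret = 99.
Result: 99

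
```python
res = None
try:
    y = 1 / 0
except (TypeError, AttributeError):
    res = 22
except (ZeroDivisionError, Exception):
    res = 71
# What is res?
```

Step-by-step execution trace:
1. `y = 1 / 0` raises ZeroDivisionError.
2. `except (TypeError, AttributeError)` does not match ZeroDivisionError; skipped.
3. `except (ZeroDivisionError, Exception)` matches (ZeroDivisionError is in the tuple) → res = 71.
Result: 71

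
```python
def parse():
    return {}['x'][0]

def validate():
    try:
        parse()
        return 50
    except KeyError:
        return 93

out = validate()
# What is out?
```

Step-by-step execution trace:
1. `validate()` calls `parse()`.
2. `parse()` evaluates `{}['x'][0]`, which raises KeyError; it propagates to the caller.
3. `return 50` is not reached.
4. `except KeyError` in validate matches → returns 93.
5. out = 93.
Result: 93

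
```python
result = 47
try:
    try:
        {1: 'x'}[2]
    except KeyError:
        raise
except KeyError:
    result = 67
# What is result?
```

Step-by-step execution trace:
1. Inner try: `{1: 'x'}[2]` raises KeyError.
2. Inner `except KeyError` matches; bare `raise` re-raises the same KeyError.
3. Outer `except KeyError` matches → result = 67.
Result: 67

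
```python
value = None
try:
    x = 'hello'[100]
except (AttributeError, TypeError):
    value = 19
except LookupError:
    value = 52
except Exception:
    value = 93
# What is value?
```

Step-by-step execution trace:
1. `x = 'hello'[100]` raises IndexError.
2. `except (AttributeError, TypeError)` does not match IndexError; skipped.
3. `except LookupError` matches (IndexError is a subclass of LookupError) → value = 52.
4. `except Exception` is not reached.
Result: 52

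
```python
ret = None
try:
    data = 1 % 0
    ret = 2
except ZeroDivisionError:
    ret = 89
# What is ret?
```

Step-by-step execution trace:
1. `data = 1 % 0` raises ZeroDivisionError.
2. `ret = 2` is not reached.
3. `except ZeroDivisionError` matches → ret = 89.
Result: 89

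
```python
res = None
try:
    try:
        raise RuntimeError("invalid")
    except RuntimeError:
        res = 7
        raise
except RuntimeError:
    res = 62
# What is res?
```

Step-by-step execution trace:
1. Inner try: `raise RuntimeError("invalid")` raises RuntimeError.
2. Inner `except RuntimeError` matches → res = 7.
3. bare `raise` re-raises the same RuntimeError.
4. Outer `except RuntimeError` matches → res = 62.
Result: 62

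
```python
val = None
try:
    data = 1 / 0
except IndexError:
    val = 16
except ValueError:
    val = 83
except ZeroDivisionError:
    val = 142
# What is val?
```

Step-by-step execution trace:
1. `data = 1 / 0` raises ZeroDivisionError.
2. `except IndexError` does not match ZeroDivisionError; skipped.
3. `except ValueError` does not match ZeroDivisionError; skipped.
4. `except ZeroDivisionError` matches → val = 142.
Result: 142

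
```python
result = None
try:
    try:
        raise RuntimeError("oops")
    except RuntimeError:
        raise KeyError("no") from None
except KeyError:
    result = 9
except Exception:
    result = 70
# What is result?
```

Step-by-step execution trace:
1. Inner try raises RuntimeError; inner `except RuntimeError` catches it.
2. `raise KeyError(...) from None` raises KeyError (from None suppresses __context__, but the active exception is still KeyError).
3. Outer `except KeyError` matches → result = 9.
4. `except Exception` is not reached.
Result: 9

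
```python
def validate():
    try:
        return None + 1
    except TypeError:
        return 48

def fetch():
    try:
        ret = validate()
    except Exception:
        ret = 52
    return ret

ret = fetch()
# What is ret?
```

Step-by-step execution trace:
1. `fetch()` calls `validate()`.
2. In validate: `None + 1` raises TypeError; `except TypeError` catches it → returns 48.
3. In fetch: `ret = validate()` → ret = 48. No exception reaches fetch.
4. `except Exception` is skipped; fetch returns 48.
5. ret = 48.
Result: 48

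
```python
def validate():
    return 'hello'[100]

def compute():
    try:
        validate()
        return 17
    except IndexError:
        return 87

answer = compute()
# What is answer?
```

Step-by-step execution trace:
1. `compute()` calls `validate()`.
2. `validate()` evaluates `'hello'[100]`, which raises IndexError; it propagates to the caller.
3. `return 17` is not reached.
4. `except IndexError` in compute matches → returns 87.
5. answer = 87.
Result: 87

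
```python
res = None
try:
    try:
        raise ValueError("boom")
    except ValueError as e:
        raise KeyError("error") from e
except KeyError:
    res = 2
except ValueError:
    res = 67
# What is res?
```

Step-by-step execution trace:
1. Inner try raises ValueError; inner `except ValueError as e` catches it.
2. `raise KeyError(...) from e` raises KeyError (ValueError is attached as __cause__, but only KeyError is active).
3. Outer `except KeyError` matches → res = 2.
4. `except ValueError` is not reached.
Result: 2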